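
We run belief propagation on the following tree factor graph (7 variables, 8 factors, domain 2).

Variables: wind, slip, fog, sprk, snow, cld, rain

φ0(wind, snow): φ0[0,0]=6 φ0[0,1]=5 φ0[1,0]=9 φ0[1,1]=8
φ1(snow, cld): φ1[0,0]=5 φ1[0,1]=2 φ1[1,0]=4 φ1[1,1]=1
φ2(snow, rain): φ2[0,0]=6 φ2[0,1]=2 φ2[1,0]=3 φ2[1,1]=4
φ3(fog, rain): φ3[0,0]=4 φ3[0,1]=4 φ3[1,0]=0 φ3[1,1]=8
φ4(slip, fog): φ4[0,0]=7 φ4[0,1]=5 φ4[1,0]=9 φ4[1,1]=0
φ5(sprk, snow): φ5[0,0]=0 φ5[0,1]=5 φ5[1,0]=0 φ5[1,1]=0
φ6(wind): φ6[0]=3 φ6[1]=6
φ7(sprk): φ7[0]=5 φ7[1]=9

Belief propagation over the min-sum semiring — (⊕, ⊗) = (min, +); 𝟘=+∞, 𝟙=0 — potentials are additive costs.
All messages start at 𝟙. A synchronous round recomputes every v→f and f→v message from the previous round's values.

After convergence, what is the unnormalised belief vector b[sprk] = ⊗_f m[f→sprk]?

init: all messages = 𝟙 over 2 values
r1 m[φ0→wind] = [5, 8]
r1 m[φ0→snow] = [6, 5]
r1 m[φ1→snow] = [2, 1]
r1 m[φ1→cld] = [4, 1]
r1 m[φ2→snow] = [2, 3]
r1 m[φ2→rain] = [3, 2]
r1 m[φ3→fog] = [4, 0]
r1 m[φ3→rain] = [0, 4]
r1 m[φ4→slip] = [5, 0]
r1 m[φ4→fog] = [7, 0]
r1 m[φ5→sprk] = [0, 0]
r1 m[φ5→snow] = [0, 0]
r1 m[φ6→wind] = [3, 6]
r1 m[φ7→sprk] = [5, 9]
r1 m[wind→φ0] = [0, 0]
r1 m[wind→φ6] = [0, 0]
r1 m[slip→φ4] = [0, 0]
r1 m[fog→φ3] = [0, 0]
r1 m[fog→φ4] = [0, 0]
r1 m[sprk→φ5] = [0, 0]
r1 m[sprk→φ7] = [0, 0]
r1 m[snow→φ0] = [0, 0]
r1 m[snow→φ1] = [0, 0]
r1 m[snow→φ2] = [0, 0]
r1 m[snow→φ5] = [0, 0]
r1 m[cld→φ1] = [0, 0]
r1 m[rain→φ2] = [0, 0]
r1 m[rain→φ3] = [0, 0]
r2 m[φ0→wind] = [5, 8]
r2 m[φ0→snow] = [6, 5]
r2 m[φ1→snow] = [2, 1]
r2 m[φ1→cld] = [4, 1]
r2 m[φ2→snow] = [2, 3]
r2 m[φ2→rain] = [3, 2]
r2 m[φ3→fog] = [4, 0]
r2 m[φ3→rain] = [0, 4]
r2 m[φ4→slip] = [5, 0]
r2 m[φ4→fog] = [7, 0]
r2 m[φ5→sprk] = [0, 0]
r2 m[φ5→snow] = [0, 0]
r2 m[φ6→wind] = [3, 6]
r2 m[φ7→sprk] = [5, 9]
r2 m[wind→φ0] = [3, 6]
r2 m[wind→φ6] = [5, 8]
r2 m[slip→φ4] = [0, 0]
r2 m[fog→φ3] = [7, 0]
r2 m[fog→φ4] = [4, 0]
r2 m[sprk→φ5] = [5, 9]
r2 m[sprk→φ7] = [0, 0]
r2 m[snow→φ0] = [4, 4]
r2 m[snow→φ1] = [8, 8]
r2 m[snow→φ2] = [8, 6]
r2 m[snow→φ5] = [10, 9]
r2 m[cld→φ1] = [0, 0]
r2 m[rain→φ2] = [0, 4]
r2 m[rain→φ3] = [3, 2]
r3 m[φ0→wind] = [9, 12]
r3 m[φ0→snow] = [9, 8]
r3 m[φ1→snow] = [2, 1]
r3 m[φ1→cld] = [12, 9]
r3 m[φ2→snow] = [6, 3]
r3 m[φ2→rain] = [9, 10]
r3 m[φ3→fog] = [6, 3]
r3 m[φ3→rain] = [0, 8]
r3 m[φ4→slip] = [5, 0]
r3 m[φ4→fog] = [7, 0]
r3 m[φ5→sprk] = [10, 9]
r3 m[φ5→snow] = [5, 9]
r3 m[φ6→wind] = [3, 6]
r3 m[φ7→sprk] = [5, 9]
r3 m[wind→φ0] = [3, 6]
r3 m[wind→φ6] = [5, 8]
r3 m[slip→φ4] = [0, 0]
r3 m[fog→φ3] = [7, 0]
r3 m[fog→φ4] = [4, 0]
r3 m[sprk→φ5] = [5, 9]
r3 m[sprk→φ7] = [0, 0]
r3 m[snow→φ0] = [4, 4]
r3 m[snow→φ1] = [8, 8]
r3 m[snow→φ2] = [8, 6]
r3 m[snow→φ5] = [10, 9]
r3 m[cld→φ1] = [0, 0]
r3 m[rain→φ2] = [0, 4]
r3 m[rain→φ3] = [3, 2]
r4 m[φ0→wind] = [9, 12]
r4 m[φ0→snow] = [9, 8]
r4 m[φ1→snow] = [2, 1]
r4 m[φ1→cld] = [12, 9]
r4 m[φ2→snow] = [6, 3]
r4 m[φ2→rain] = [9, 10]
r4 m[φ3→fog] = [6, 3]
r4 m[φ3→rain] = [0, 8]
r4 m[φ4→slip] = [5, 0]
r4 m[φ4→fog] = [7, 0]
r4 m[φ5→sprk] = [10, 9]
r4 m[φ5→snow] = [5, 9]
r4 m[φ6→wind] = [3, 6]
r4 m[φ7→sprk] = [5, 9]
r4 m[wind→φ0] = [3, 6]
r4 m[wind→φ6] = [9, 12]
r4 m[slip→φ4] = [0, 0]
r4 m[fog→φ3] = [7, 0]
r4 m[fog→φ4] = [6, 3]
r4 m[sprk→φ5] = [5, 9]
r4 m[sprk→φ7] = [10, 9]
r4 m[snow→φ0] = [13, 13]
r4 m[snow→φ1] = [20, 20]
r4 m[snow→φ2] = [16, 18]
r4 m[snow→φ5] = [17, 12]
r4 m[cld→φ1] = [0, 0]
r4 m[rain→φ2] = [0, 8]
r4 m[rain→φ3] = [9, 10]
r5 m[φ0→wind] = [18, 21]
r5 m[φ0→snow] = [9, 8]
r5 m[φ1→snow] = [2, 1]
r5 m[φ1→cld] = [24, 21]
r5 m[φ2→snow] = [6, 3]
r5 m[φ2→rain] = [21, 18]
r5 m[φ3→fog] = [13, 9]
r5 m[φ3→rain] = [0, 8]
r5 m[φ4→slip] = [8, 3]
r5 m[φ4→fog] = [7, 0]
r5 m[φ5→sprk] = [17, 12]
r5 m[φ5→snow] = [5, 9]
r5 m[φ6→wind] = [3, 6]
r5 m[φ7→sprk] = [5, 9]
r5 m[wind→φ0] = [3, 6]
r5 m[wind→φ6] = [9, 12]
r5 m[slip→φ4] = [0, 0]
r5 m[fog→φ3] = [7, 0]
r5 m[fog→φ4] = [6, 3]
r5 m[sprk→φ5] = [5, 9]
r5 m[sprk→φ7] = [10, 9]
r5 m[snow→φ0] = [13, 13]
r5 m[snow→φ1] = [20, 20]
r5 m[snow→φ2] = [16, 18]
r5 m[snow→φ5] = [17, 12]
r5 m[cld→φ1] = [0, 0]
r5 m[rain→φ2] = [0, 8]
r5 m[rain→φ3] = [9, 10]
r6 m[φ0→wind] = [18, 21]
r6 m[φ0→snow] = [9, 8]
r6 m[φ1→snow] = [2, 1]
r6 m[φ1→cld] = [24, 21]
r6 m[φ2→snow] = [6, 3]
r6 m[φ2→rain] = [21, 18]
r6 m[φ3→fog] = [13, 9]
r6 m[φ3→rain] = [0, 8]
r6 m[φ4→slip] = [8, 3]
r6 m[φ4→fog] = [7, 0]
r6 m[φ5→sprk] = [17, 12]
r6 m[φ5→snow] = [5, 9]
r6 m[φ6→wind] = [3, 6]
r6 m[φ7→sprk] = [5, 9]
r6 m[wind→φ0] = [3, 6]
r6 m[wind→φ6] = [18, 21]
r6 m[slip→φ4] = [0, 0]
r6 m[fog→φ3] = [7, 0]
r6 m[fog→φ4] = [13, 9]
r6 m[sprk→φ5] = [5, 9]
r6 m[sprk→φ7] = [17, 12]
r6 m[snow→φ0] = [13, 13]
r6 m[snow→φ1] = [20, 20]
r6 m[snow→φ2] = [16, 18]
r6 m[snow→φ5] = [17, 12]
r6 m[cld→φ1] = [0, 0]
r6 m[rain→φ2] = [0, 8]
r6 m[rain→φ3] = [21, 18]
r7 m[φ0→wind] = [18, 21]
r7 m[φ0→snow] = [9, 8]
r7 m[φ1→snow] = [2, 1]
r7 m[φ1→cld] = [24, 21]
r7 m[φ2→snow] = [6, 3]
r7 m[φ2→rain] = [21, 18]
r7 m[φ3→fog] = [22, 21]
r7 m[φ3→rain] = [0, 8]
r7 m[φ4→slip] = [14, 9]
r7 m[φ4→fog] = [7, 0]
r7 m[φ5→sprk] = [17, 12]
r7 m[φ5→snow] = [5, 9]
r7 m[φ6→wind] = [3, 6]
r7 m[φ7→sprk] = [5, 9]
r7 m[wind→φ0] = [3, 6]
r7 m[wind→φ6] = [18, 21]
r7 m[slip→φ4] = [0, 0]
r7 m[fog→φ3] = [7, 0]
r7 m[fog→φ4] = [13, 9]
r7 m[sprk→φ5] = [5, 9]
r7 m[sprk→φ7] = [17, 12]
r7 m[snow→φ0] = [13, 13]
r7 m[snow→φ1] = [20, 20]
r7 m[snow→φ2] = [16, 18]
r7 m[snow→φ5] = [17, 12]
r7 m[cld→φ1] = [0, 0]
r7 m[rain→φ2] = [0, 8]
r7 m[rain→φ3] = [21, 18]
r8 m[φ0→wind] = [18, 21]
r8 m[φ0→snow] = [9, 8]
r8 m[φ1→snow] = [2, 1]
r8 m[φ1→cld] = [24, 21]
r8 m[φ2→snow] = [6, 3]
r8 m[φ2→rain] = [21, 18]
r8 m[φ3→fog] = [22, 21]
r8 m[φ3→rain] = [0, 8]
r8 m[φ4→slip] = [14, 9]
r8 m[φ4→fog] = [7, 0]
r8 m[φ5→sprk] = [17, 12]
r8 m[φ5→snow] = [5, 9]
r8 m[φ6→wind] = [3, 6]
r8 m[φ7→sprk] = [5, 9]
r8 m[wind→φ0] = [3, 6]
r8 m[wind→φ6] = [18, 21]
r8 m[slip→φ4] = [0, 0]
r8 m[fog→φ3] = [7, 0]
r8 m[fog→φ4] = [22, 21]
r8 m[sprk→φ5] = [5, 9]
r8 m[sprk→φ7] = [17, 12]
r8 m[snow→φ0] = [13, 13]
r8 m[snow→φ1] = [20, 20]
r8 m[snow→φ2] = [16, 18]
r8 m[snow→φ5] = [17, 12]
r8 m[cld→φ1] = [0, 0]
r8 m[rain→φ2] = [0, 8]
r8 m[rain→φ3] = [21, 18]
r9 m[φ0→wind] = [18, 21]
r9 m[φ0→snow] = [9, 8]
r9 m[φ1→snow] = [2, 1]
r9 m[φ1→cld] = [24, 21]
r9 m[φ2→snow] = [6, 3]
r9 m[φ2→rain] = [21, 18]
r9 m[φ3→fog] = [22, 21]
r9 m[φ3→rain] = [0, 8]
r9 m[φ4→slip] = [26, 21]
r9 m[φ4→fog] = [7, 0]
r9 m[φ5→sprk] = [17, 12]
r9 m[φ5→snow] = [5, 9]
r9 m[φ6→wind] = [3, 6]
r9 m[φ7→sprk] = [5, 9]
r9 m[wind→φ0] = [3, 6]
r9 m[wind→φ6] = [18, 21]
r9 m[slip→φ4] = [0, 0]
r9 m[fog→φ3] = [7, 0]
r9 m[fog→φ4] = [22, 21]
r9 m[sprk→φ5] = [5, 9]
r9 m[sprk→φ7] = [17, 12]
r9 m[snow→φ0] = [13, 13]
r9 m[snow→φ1] = [20, 20]
r9 m[snow→φ2] = [16, 18]
r9 m[snow→φ5] = [17, 12]
r9 m[cld→φ1] = [0, 0]
r9 m[rain→φ2] = [0, 8]
r9 m[rain→φ3] = [21, 18]
r10 m[φ0→wind] = [18, 21]
r10 m[φ0→snow] = [9, 8]
r10 m[φ1→snow] = [2, 1]
r10 m[φ1→cld] = [24, 21]
r10 m[φ2→snow] = [6, 3]
r10 m[φ2→rain] = [21, 18]
r10 m[φ3→fog] = [22, 21]
r10 m[φ3→rain] = [0, 8]
r10 m[φ4→slip] = [26, 21]
r10 m[φ4→fog] = [7, 0]
r10 m[φ5→sprk] = [17, 12]
r10 m[φ5→snow] = [5, 9]
r10 m[φ6→wind] = [3, 6]
r10 m[φ7→sprk] = [5, 9]
r10 m[wind→φ0] = [3, 6]
r10 m[wind→φ6] = [18, 21]
r10 m[slip→φ4] = [0, 0]
r10 m[fog→φ3] = [7, 0]
r10 m[fog→φ4] = [22, 21]
r10 m[sprk→φ5] = [5, 9]
r10 m[sprk→φ7] = [17, 12]
r10 m[snow→φ0] = [13, 13]
r10 m[snow→φ1] = [20, 20]
r10 m[snow→φ2] = [16, 18]
r10 m[snow→φ5] = [17, 12]
r10 m[cld→φ1] = [0, 0]
r10 m[rain→φ2] = [0, 8]
r10 m[rain→φ3] = [21, 18]
fixed point reached at round 10
b[sprk] = ⊗ incoming = [22, 21]

b[sprk] = [22, 21]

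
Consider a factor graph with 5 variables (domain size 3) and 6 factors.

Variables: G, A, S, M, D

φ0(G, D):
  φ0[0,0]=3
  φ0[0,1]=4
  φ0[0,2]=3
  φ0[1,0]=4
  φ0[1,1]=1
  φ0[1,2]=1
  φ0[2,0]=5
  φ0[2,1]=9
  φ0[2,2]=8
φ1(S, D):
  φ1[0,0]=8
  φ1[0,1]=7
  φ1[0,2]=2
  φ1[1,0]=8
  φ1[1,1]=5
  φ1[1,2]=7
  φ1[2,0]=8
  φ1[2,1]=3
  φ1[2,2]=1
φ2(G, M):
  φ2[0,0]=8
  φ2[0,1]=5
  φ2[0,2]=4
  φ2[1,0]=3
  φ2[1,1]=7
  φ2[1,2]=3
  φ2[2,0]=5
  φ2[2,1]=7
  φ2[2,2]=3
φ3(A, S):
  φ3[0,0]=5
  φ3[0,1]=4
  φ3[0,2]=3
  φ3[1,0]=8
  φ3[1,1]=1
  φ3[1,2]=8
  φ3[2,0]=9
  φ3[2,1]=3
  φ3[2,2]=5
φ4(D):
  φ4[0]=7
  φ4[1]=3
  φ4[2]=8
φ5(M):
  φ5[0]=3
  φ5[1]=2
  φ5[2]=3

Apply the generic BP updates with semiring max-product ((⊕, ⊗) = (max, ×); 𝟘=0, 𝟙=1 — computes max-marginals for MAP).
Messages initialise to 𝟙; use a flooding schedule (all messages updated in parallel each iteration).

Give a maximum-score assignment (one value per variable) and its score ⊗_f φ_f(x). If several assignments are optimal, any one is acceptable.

init: all messages = 𝟙 over 3 values
r1 m[φ0→G] = [4, 4, 9]
r1 m[φ0→D] = [5, 9, 8]
r1 m[φ1→S] = [8, 8, 8]
r1 m[φ1→D] = [8, 7, 7]
r1 m[φ2→G] = [8, 7, 7]
r1 m[φ2→M] = [8, 7, 4]
r1 m[φ3→A] = [5, 8, 9]
r1 m[φ3→S] = [9, 4, 8]
r1 m[φ4→D] = [7, 3, 8]
r1 m[φ5→M] = [3, 2, 3]
r1 m[G→φ0] = [1, 1, 1]
r1 m[G→φ2] = [1, 1, 1]
r1 m[A→φ3] = [1, 1, 1]
r1 m[S→φ1] = [1, 1, 1]
r1 m[S→φ3] = [1, 1, 1]
r1 m[M→φ2] = [1, 1, 1]
r1 m[M→φ5] = [1, 1, 1]
r1 m[D→φ0] = [1, 1, 1]
r1 m[D→φ1] = [1, 1, 1]
r1 m[D→φ4] = [1, 1, 1]
r2 m[φ0→G] = [4, 4, 9]
r2 m[φ0→D] = [5, 9, 8]
r2 m[φ1→S] = [8, 8, 8]
r2 m[φ1→D] = [8, 7, 7]
r2 m[φ2→G] = [8, 7, 7]
r2 m[φ2→M] = [8, 7, 4]
r2 m[φ3→A] = [5, 8, 9]
r2 m[φ3→S] = [9, 4, 8]
r2 m[φ4→D] = [7, 3, 8]
r2 m[φ5→M] = [3, 2, 3]
r2 m[G→φ0] = [8, 7, 7]
r2 m[G→φ2] = [4, 4, 9]
r2 m[A→φ3] = [1, 1, 1]
r2 m[S→φ1] = [9, 4, 8]
r2 m[S→φ3] = [8, 8, 8]
r2 m[M→φ2] = [3, 2, 3]
r2 m[M→φ5] = [8, 7, 4]
r2 m[D→φ0] = [56, 21, 56]
r2 m[D→φ1] = [35, 27, 64]
r2 m[D→φ4] = [40, 63, 56]
r3 m[φ0→G] = [168, 224, 448]
r3 m[φ0→D] = [35, 63, 56]
r3 m[φ1→S] = [280, 448, 280]
r3 m[φ1→D] = [72, 63, 28]
r3 m[φ2→G] = [24, 14, 15]
r3 m[φ2→M] = [45, 63, 27]
r3 m[φ3→A] = [40, 64, 72]
r3 m[φ3→S] = [9, 4, 8]
r3 m[φ4→D] = [7, 3, 8]
r3 m[φ5→M] = [3, 2, 3]
r3 m[G→φ0] = [8, 7, 7]
r3 m[G→φ2] = [4, 4, 9]
r3 m[A→φ3] = [1, 1, 1]
r3 m[S→φ1] = [9, 4, 8]
r3 m[S→φ3] = [8, 8, 8]
r3 m[M→φ2] = [3, 2, 3]
r3 m[M→φ5] = [8, 7, 4]
r3 m[D→φ0] = [56, 21, 56]
r3 m[D→φ1] = [35, 27, 64]
r3 m[D→φ4] = [40, 63, 56]
r4 m[φ0→G] = [168, 224, 448]
r4 m[φ0→D] = [35, 63, 56]
r4 m[φ1→S] = [280, 448, 280]
r4 m[φ1→D] = [72, 63, 28]
r4 m[φ2→G] = [24, 14, 15]
r4 m[φ2→M] = [45, 63, 27]
r4 m[φ3→A] = [40, 64, 72]
r4 m[φ3→S] = [9, 4, 8]
r4 m[φ4→D] = [7, 3, 8]
r4 m[φ5→M] = [3, 2, 3]
r4 m[G→φ0] = [24, 14, 15]
r4 m[G→φ2] = [168, 224, 448]
r4 m[A→φ3] = [1, 1, 1]
r4 m[S→φ1] = [9, 4, 8]
r4 m[S→φ3] = [280, 448, 280]
r4 m[M→φ2] = [3, 2, 3]
r4 m[M→φ5] = [45, 63, 27]
r4 m[D→φ0] = [504, 189, 224]
r4 m[D→φ1] = [245, 189, 448]
r4 m[D→φ4] = [2520, 3969, 1568]
r5 m[φ0→G] = [1512, 2016, 2520]
r5 m[φ0→D] = [75, 135, 120]
r5 m[φ1→S] = [1960, 3136, 1960]
r5 m[φ1→D] = [72, 63, 28]
r5 m[φ2→G] = [24, 14, 15]
r5 m[φ2→M] = [2240, 3136, 1344]
r5 m[φ3→A] = [1792, 2240, 2520]
r5 m[φ3→S] = [9, 4, 8]
r5 m[φ4→D] = [7, 3, 8]
r5 m[φ5→M] = [3, 2, 3]
r5 m[G→φ0] = [24, 14, 15]
r5 m[G→φ2] = [168, 224, 448]
r5 m[A→φ3] = [1, 1, 1]
r5 m[S→φ1] = [9, 4, 8]
r5 m[S→φ3] = [280, 448, 280]
r5 m[M→φ2] = [3, 2, 3]
r5 m[M→φ5] = [45, 63, 27]
r5 m[D→φ0] = [504, 189, 224]
r5 m[D→φ1] = [245, 189, 448]
r5 m[D→φ4] = [2520, 3969, 1568]
r6 m[φ0→G] = [1512, 2016, 2520]
r6 m[φ0→D] = [75, 135, 120]
r6 m[φ1→S] = [1960, 3136, 1960]
r6 m[φ1→D] = [72, 63, 28]
r6 m[φ2→G] = [24, 14, 15]
r6 m[φ2→M] = [2240, 3136, 1344]
r6 m[φ3→A] = [1792, 2240, 2520]
r6 m[φ3→S] = [9, 4, 8]
r6 m[φ4→D] = [7, 3, 8]
r6 m[φ5→M] = [3, 2, 3]
r6 m[G→φ0] = [24, 14, 15]
r6 m[G→φ2] = [1512, 2016, 2520]
r6 m[A→φ3] = [1, 1, 1]
r6 m[S→φ1] = [9, 4, 8]
r6 m[S→φ3] = [1960, 3136, 1960]
r6 m[M→φ2] = [3, 2, 3]
r6 m[M→φ5] = [2240, 3136, 1344]
r6 m[D→φ0] = [504, 189, 224]
r6 m[D→φ1] = [525, 405, 960]
r6 m[D→φ4] = [5400, 8505, 3360]
r7 m[φ0→G] = [1512, 2016, 2520]
r7 m[φ0→D] = [75, 135, 120]
r7 m[φ1→S] = [4200, 6720, 4200]
r7 m[φ1→D] = [72, 63, 28]
r7 m[φ2→G] = [24, 14, 15]
r7 m[φ2→M] = [12600, 17640, 7560]
r7 m[φ3→A] = [12544, 15680, 17640]
r7 m[φ3→S] = [9, 4, 8]
r7 m[φ4→D] = [7, 3, 8]
r7 m[φ5→M] = [3, 2, 3]
r7 m[G→φ0] = [24, 14, 15]
r7 m[G→φ2] = [1512, 2016, 2520]
r7 m[A→φ3] = [1, 1, 1]
r7 m[S→φ1] = [9, 4, 8]
r7 m[S→φ3] = [1960, 3136, 1960]
r7 m[M→φ2] = [3, 2, 3]
r7 m[M→φ5] = [2240, 3136, 1344]
r7 m[D→φ0] = [504, 189, 224]
r7 m[D→φ1] = [525, 405, 960]
r7 m[D→φ4] = [5400, 8505, 3360]
r8 m[φ0→G] = [1512, 2016, 2520]
r8 m[φ0→D] = [75, 135, 120]
r8 m[φ1→S] = [4200, 6720, 4200]
r8 m[φ1→D] = [72, 63, 28]
r8 m[φ2→G] = [24, 14, 15]
r8 m[φ2→M] = [12600, 17640, 7560]
r8 m[φ3→A] = [12544, 15680, 17640]
r8 m[φ3→S] = [9, 4, 8]
r8 m[φ4→D] = [7, 3, 8]
r8 m[φ5→M] = [3, 2, 3]
r8 m[G→φ0] = [24, 14, 15]
r8 m[G→φ2] = [1512, 2016, 2520]
r8 m[A→φ3] = [1, 1, 1]
r8 m[S→φ1] = [9, 4, 8]
r8 m[S→φ3] = [4200, 6720, 4200]
r8 m[M→φ2] = [3, 2, 3]
r8 m[M→φ5] = [12600, 17640, 7560]
r8 m[D→φ0] = [504, 189, 224]
r8 m[D→φ1] = [525, 405, 960]
r8 m[D→φ4] = [5400, 8505, 3360]
r9 m[φ0→G] = [1512, 2016, 2520]
r9 m[φ0→D] = [75, 135, 120]
r9 m[φ1→S] = [4200, 6720, 4200]
r9 m[φ1→D] = [72, 63, 28]
r9 m[φ2→G] = [24, 14, 15]
r9 m[φ2→M] = [12600, 17640, 7560]
r9 m[φ3→A] = [26880, 33600, 37800]
r9 m[φ3→S] = [9, 4, 8]
r9 m[φ4→D] = [7, 3, 8]
r9 m[φ5→M] = [3, 2, 3]
r9 m[G→φ0] = [24, 14, 15]
r9 m[G→φ2] = [1512, 2016, 2520]
r9 m[A→φ3] = [1, 1, 1]
r9 m[S→φ1] = [9, 4, 8]
r9 m[S→φ3] = [4200, 6720, 4200]
r9 m[M→φ2] = [3, 2, 3]
r9 m[M→φ5] = [12600, 17640, 7560]
r9 m[D→φ0] = [504, 189, 224]
r9 m[D→φ1] = [525, 405, 960]
r9 m[D→φ4] = [5400, 8505, 3360]
r10 m[φ0→G] = [1512, 2016, 2520]
r10 m[φ0→D] = [75, 135, 120]
r10 m[φ1→S] = [4200, 6720, 4200]
r10 m[φ1→D] = [72, 63, 28]
r10 m[φ2→G] = [24, 14, 15]
r10 m[φ2→M] = [12600, 17640, 7560]
r10 m[φ3→A] = [26880, 33600, 37800]
r10 m[φ3→S] = [9, 4, 8]
r10 m[φ4→D] = [7, 3, 8]
r10 m[φ5→M] = [3, 2, 3]
r10 m[G→φ0] = [24, 14, 15]
r10 m[G→φ2] = [1512, 2016, 2520]
r10 m[A→φ3] = [1, 1, 1]
r10 m[S→φ1] = [9, 4, 8]
r10 m[S→φ3] = [4200, 6720, 4200]
r10 m[M→φ2] = [3, 2, 3]
r10 m[M→φ5] = [12600, 17640, 7560]
r10 m[D→φ0] = [504, 189, 224]
r10 m[D→φ1] = [525, 405, 960]
r10 m[D→φ4] = [5400, 8505, 3360]
fixed point reached at round 10
traceback from G: (G=2, A=2, S=0, M=0, D=0), score=37800

assignment: (G=2, A=2, S=0, M=0, D=0); score = 37800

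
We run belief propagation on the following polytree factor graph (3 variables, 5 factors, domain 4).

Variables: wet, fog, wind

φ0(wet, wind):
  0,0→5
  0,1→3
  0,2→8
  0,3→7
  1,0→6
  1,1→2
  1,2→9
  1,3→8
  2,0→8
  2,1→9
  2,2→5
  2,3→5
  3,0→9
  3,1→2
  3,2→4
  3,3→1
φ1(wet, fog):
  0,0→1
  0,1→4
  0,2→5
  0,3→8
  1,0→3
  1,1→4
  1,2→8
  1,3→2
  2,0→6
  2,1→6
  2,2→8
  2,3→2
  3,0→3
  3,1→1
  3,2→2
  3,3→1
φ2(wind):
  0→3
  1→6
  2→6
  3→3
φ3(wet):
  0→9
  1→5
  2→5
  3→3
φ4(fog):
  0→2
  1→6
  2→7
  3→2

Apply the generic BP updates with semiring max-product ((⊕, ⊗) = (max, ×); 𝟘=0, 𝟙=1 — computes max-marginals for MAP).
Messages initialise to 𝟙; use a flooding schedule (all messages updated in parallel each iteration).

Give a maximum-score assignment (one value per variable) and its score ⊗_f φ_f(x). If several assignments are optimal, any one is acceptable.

init: all messages = 𝟙 over 4 values
r1 m[φ0→wet] = [8, 9, 9, 9]
r1 m[φ0→wind] = [9, 9, 9, 8]
r1 m[φ1→wet] = [8, 8, 8, 3]
r1 m[φ1→fog] = [6, 6, 8, 8]
r1 m[φ2→wind] = [3, 6, 6, 3]
r1 m[φ3→wet] = [9, 5, 5, 3]
r1 m[φ4→fog] = [2, 6, 7, 2]
r1 m[wet→φ0] = [1, 1, 1, 1]
r1 m[wet→φ1] = [1, 1, 1, 1]
r1 m[wet→φ3] = [1, 1, 1, 1]
r1 m[fog→φ1] = [1, 1, 1, 1]
r1 m[fog→φ4] = [1, 1, 1, 1]
r1 m[wind→φ0] = [1, 1, 1, 1]
r1 m[wind→φ2] = [1, 1, 1, 1]
r2 m[φ0→wet] = [8, 9, 9, 9]
r2 m[φ0→wind] = [9, 9, 9, 8]
r2 m[φ1→wet] = [8, 8, 8, 3]
r2 m[φ1→fog] = [6, 6, 8, 8]
r2 m[φ2→wind] = [3, 6, 6, 3]
r2 m[φ3→wet] = [9, 5, 5, 3]
r2 m[φ4→fog] = [2, 6, 7, 2]
r2 m[wet→φ0] = [72, 40, 40, 9]
r2 m[wet→φ1] = [72, 45, 45, 27]
r2 m[wet→φ3] = [64, 72, 72, 27]
r2 m[fog→φ1] = [2, 6, 7, 2]
r2 m[fog→φ4] = [6, 6, 8, 8]
r2 m[wind→φ0] = [3, 6, 6, 3]
r2 m[wind→φ2] = [9, 9, 9, 8]
r3 m[φ0→wet] = [48, 54, 54, 27]
r3 m[φ0→wind] = [360, 360, 576, 504]
r3 m[φ1→wet] = [35, 56, 56, 14]
r3 m[φ1→fog] = [270, 288, 360, 576]
r3 m[φ2→wind] = [3, 6, 6, 3]
r3 m[φ3→wet] = [9, 5, 5, 3]
r3 m[φ4→fog] = [2, 6, 7, 2]
r3 m[wet→φ0] = [72, 40, 40, 9]
r3 m[wet→φ1] = [72, 45, 45, 27]
r3 m[wet→φ3] = [64, 72, 72, 27]
r3 m[fog→φ1] = [2, 6, 7, 2]
r3 m[fog→φ4] = [6, 6, 8, 8]
r3 m[wind→φ0] = [3, 6, 6, 3]
r3 m[wind→φ2] = [9, 9, 9, 8]
r4 m[φ0→wet] = [48, 54, 54, 27]
r4 m[φ0→wind] = [360, 360, 576, 504]
r4 m[φ1→wet] = [35, 56, 56, 14]
r4 m[φ1→fog] = [270, 288, 360, 576]
r4 m[φ2→wind] = [3, 6, 6, 3]
r4 m[φ3→wet] = [9, 5, 5, 3]
r4 m[φ4→fog] = [2, 6, 7, 2]
r4 m[wet→φ0] = [315, 280, 280, 42]
r4 m[wet→φ1] = [432, 270, 270, 81]
r4 m[wet→φ3] = [1680, 3024, 3024, 378]
r4 m[fog→φ1] = [2, 6, 7, 2]
r4 m[fog→φ4] = [270, 288, 360, 576]
r4 m[wind→φ0] = [3, 6, 6, 3]
r4 m[wind→φ2] = [360, 360, 576, 504]
r5 m[φ0→wet] = [48, 54, 54, 27]
r5 m[φ0→wind] = [2240, 2520, 2520, 2240]
r5 m[φ1→wet] = [35, 56, 56, 14]
r5 m[φ1→fog] = [1620, 1728, 2160, 3456]
r5 m[φ2→wind] = [3, 6, 6, 3]
r5 m[φ3→wet] = [9, 5, 5, 3]
r5 m[φ4→fog] = [2, 6, 7, 2]
r5 m[wet→φ0] = [315, 280, 280, 42]
r5 m[wet→φ1] = [432, 270, 270, 81]
r5 m[wet→φ3] = [1680, 3024, 3024, 378]
r5 m[fog→φ1] = [2, 6, 7, 2]
r5 m[fog→φ4] = [270, 288, 360, 576]
r5 m[wind→φ0] = [3, 6, 6, 3]
r5 m[wind→φ2] = [360, 360, 576, 504]
r6 m[φ0→wet] = [48, 54, 54, 27]
r6 m[φ0→wind] = [2240, 2520, 2520, 2240]
r6 m[φ1→wet] = [35, 56, 56, 14]
r6 m[φ1→fog] = [1620, 1728, 2160, 3456]
r6 m[φ2→wind] = [3, 6, 6, 3]
r6 m[φ3→wet] = [9, 5, 5, 3]
r6 m[φ4→fog] = [2, 6, 7, 2]
r6 m[wet→φ0] = [315, 280, 280, 42]
r6 m[wet→φ1] = [432, 270, 270, 81]
r6 m[wet→φ3] = [1680, 3024, 3024, 378]
r6 m[fog→φ1] = [2, 6, 7, 2]
r6 m[fog→φ4] = [1620, 1728, 2160, 3456]
r6 m[wind→φ0] = [3, 6, 6, 3]
r6 m[wind→φ2] = [2240, 2520, 2520, 2240]
r7 m[φ0→wet] = [48, 54, 54, 27]
r7 m[φ0→wind] = [2240, 2520, 2520, 2240]
r7 m[φ1→wet] = [35, 56, 56, 14]
r7 m[φ1→fog] = [1620, 1728, 2160, 3456]
r7 m[φ2→wind] = [3, 6, 6, 3]
r7 m[φ3→wet] = [9, 5, 5, 3]
r7 m[φ4→fog] = [2, 6, 7, 2]
r7 m[wet→φ0] = [315, 280, 280, 42]
r7 m[wet→φ1] = [432, 270, 270, 81]
r7 m[wet→φ3] = [1680, 3024, 3024, 378]
r7 m[fog→φ1] = [2, 6, 7, 2]
r7 m[fog→φ4] = [1620, 1728, 2160, 3456]
r7 m[wind→φ0] = [3, 6, 6, 3]
r7 m[wind→φ2] = [2240, 2520, 2520, 2240]
fixed point reached at round 7
traceback from wet: (wet=0, fog=2, wind=2), score=15120

assignment: (wet=0, fog=2, wind=2); score = 15120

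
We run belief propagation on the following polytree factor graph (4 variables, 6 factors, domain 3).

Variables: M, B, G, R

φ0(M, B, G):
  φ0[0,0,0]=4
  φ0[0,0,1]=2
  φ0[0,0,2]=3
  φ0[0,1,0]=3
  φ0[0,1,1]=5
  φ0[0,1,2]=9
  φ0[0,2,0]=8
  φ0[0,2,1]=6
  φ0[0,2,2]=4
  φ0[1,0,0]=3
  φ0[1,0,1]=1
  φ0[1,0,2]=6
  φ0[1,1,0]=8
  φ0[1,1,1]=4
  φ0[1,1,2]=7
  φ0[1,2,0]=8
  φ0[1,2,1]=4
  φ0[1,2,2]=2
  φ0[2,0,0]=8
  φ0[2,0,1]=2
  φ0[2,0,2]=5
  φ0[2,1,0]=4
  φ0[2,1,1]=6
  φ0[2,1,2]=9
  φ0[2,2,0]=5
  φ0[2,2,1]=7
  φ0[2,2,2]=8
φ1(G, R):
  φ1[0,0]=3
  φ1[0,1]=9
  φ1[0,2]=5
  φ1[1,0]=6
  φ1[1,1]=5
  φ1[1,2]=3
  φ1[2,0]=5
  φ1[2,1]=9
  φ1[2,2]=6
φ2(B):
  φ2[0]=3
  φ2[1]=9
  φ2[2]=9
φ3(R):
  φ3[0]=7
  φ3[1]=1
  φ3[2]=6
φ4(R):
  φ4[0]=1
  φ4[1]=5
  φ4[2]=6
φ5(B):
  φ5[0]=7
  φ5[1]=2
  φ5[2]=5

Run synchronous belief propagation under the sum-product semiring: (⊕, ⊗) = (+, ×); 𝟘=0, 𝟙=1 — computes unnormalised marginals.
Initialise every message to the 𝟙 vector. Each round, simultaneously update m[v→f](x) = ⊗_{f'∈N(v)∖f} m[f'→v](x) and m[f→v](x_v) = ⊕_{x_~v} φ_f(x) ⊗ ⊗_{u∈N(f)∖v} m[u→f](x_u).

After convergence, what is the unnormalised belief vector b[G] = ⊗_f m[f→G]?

init: all messages = 𝟙 over 3 values
r1 m[φ0→M] = [44, 43, 54]
r1 m[φ0→B] = [34, 55, 52]
r1 m[φ0→G] = [51, 37, 53]
r1 m[φ1→G] = [17, 14, 20]
r1 m[φ1→R] = [14, 23, 14]
r1 m[φ2→B] = [3, 9, 9]
r1 m[φ3→R] = [7, 1, 6]
r1 m[φ4→R] = [1, 5, 6]
r1 m[φ5→B] = [7, 2, 5]
r1 m[M→φ0] = [1, 1, 1]
r1 m[B→φ0] = [1, 1, 1]
r1 m[B→φ2] = [1, 1, 1]
r1 m[B→φ5] = [1, 1, 1]
r1 m[G→φ0] = [1, 1, 1]
r1 m[G→φ1] = [1, 1, 1]
r1 m[R→φ1] = [1, 1, 1]
r1 m[R→φ3] = [1, 1, 1]
r1 m[R→φ4] = [1, 1, 1]
r2 m[φ0→M] = [44, 43, 54]
r2 m[φ0→B] = [34, 55, 52]
r2 m[φ0→G] = [51, 37, 53]
r2 m[φ1→G] = [17, 14, 20]
r2 m[φ1→R] = [14, 23, 14]
r2 m[φ2→B] = [3, 9, 9]
r2 m[φ3→R] = [7, 1, 6]
r2 m[φ4→R] = [1, 5, 6]
r2 m[φ5→B] = [7, 2, 5]
r2 m[M→φ0] = [1, 1, 1]
r2 m[B→φ0] = [21, 18, 45]
r2 m[B→φ2] = [238, 110, 260]
r2 m[B→φ5] = [102, 495, 468]
r2 m[G→φ0] = [17, 14, 20]
r2 m[G→φ1] = [51, 37, 53]
r2 m[R→φ1] = [7, 5, 36]
r2 m[R→φ3] = [14, 115, 84]
r2 m[R→φ4] = [98, 23, 84]
r3 m[φ0→M] = [22194, 20301, 26955]
r3 m[φ0→B] = [605, 965, 875]
r3 m[φ0→G] = [1530, 1140, 1374]
r3 m[φ1→G] = [246, 175, 296]
r3 m[φ1→R] = [640, 1121, 684]
r3 m[φ2→B] = [3, 9, 9]
r3 m[φ3→R] = [7, 1, 6]
r3 m[φ4→R] = [1, 5, 6]
r3 m[φ5→B] = [7, 2, 5]
r3 m[M→φ0] = [1, 1, 1]
r3 m[B→φ0] = [21, 18, 45]
r3 m[B→φ2] = [238, 110, 260]
r3 m[B→φ5] = [102, 495, 468]
r3 m[G→φ0] = [17, 14, 20]
r3 m[G→φ1] = [51, 37, 53]
r3 m[R→φ1] = [7, 5, 36]
r3 m[R→φ3] = [14, 115, 84]
r3 m[R→φ4] = [98, 23, 84]
r4 m[φ0→M] = [22194, 20301, 26955]
r4 m[φ0→B] = [605, 965, 875]
r4 m[φ0→G] = [1530, 1140, 1374]
r4 m[φ1→G] = [246, 175, 296]
r4 m[φ1→R] = [640, 1121, 684]
r4 m[φ2→B] = [3, 9, 9]
r4 m[φ3→R] = [7, 1, 6]
r4 m[φ4→R] = [1, 5, 6]
r4 m[φ5→B] = [7, 2, 5]
r4 m[M→φ0] = [1, 1, 1]
r4 m[B→φ0] = [21, 18, 45]
r4 m[B→φ2] = [4235, 1930, 4375]
r4 m[B→φ5] = [1815, 8685, 7875]
r4 m[G→φ0] = [246, 175, 296]
r4 m[G→φ1] = [1530, 1140, 1374]
r4 m[R→φ1] = [7, 5, 36]
r4 m[R→φ3] = [640, 5605, 4104]
r4 m[R→φ4] = [4480, 1121, 4104]
r5 m[φ0→M] = [312738, 288489, 381357]
r5 m[φ0→B] = [8709, 13715, 12285]
r5 m[φ0→G] = [1530, 1140, 1374]
r5 m[φ1→G] = [246, 175, 296]
r5 m[φ1→R] = [18300, 31836, 19314]
r5 m[φ2→B] = [3, 9, 9]
r5 m[φ3→R] = [7, 1, 6]
r5 m[φ4→R] = [1, 5, 6]
r5 m[φ5→B] = [7, 2, 5]
r5 m[M→φ0] = [1, 1, 1]
r5 m[B→φ0] = [21, 18, 45]
r5 m[B→φ2] = [4235, 1930, 4375]
r5 m[B→φ5] = [1815, 8685, 7875]
r5 m[G→φ0] = [246, 175, 296]
r5 m[G→φ1] = [1530, 1140, 1374]
r5 m[R→φ1] = [7, 5, 36]
r5 m[R→φ3] = [640, 5605, 4104]
r5 m[R→φ4] = [4480, 1121, 4104]
r6 m[φ0→M] = [312738, 288489, 381357]
r6 m[φ0→B] = [8709, 13715, 12285]
r6 m[φ0→G] = [1530, 1140, 1374]
r6 m[φ1→G] = [246, 175, 296]
r6 m[φ1→R] = [18300, 31836, 19314]
r6 m[φ2→B] = [3, 9, 9]
r6 m[φ3→R] = [7, 1, 6]
r6 m[φ4→R] = [1, 5, 6]
r6 m[φ5→B] = [7, 2, 5]
r6 m[M→φ0] = [1, 1, 1]
r6 m[B→φ0] = [21, 18, 45]
r6 m[B→φ2] = [60963, 27430, 61425]
r6 m[B→φ5] = [26127, 123435, 110565]
r6 m[G→φ0] = [246, 175, 296]
r6 m[G→φ1] = [1530, 1140, 1374]
r6 m[R→φ1] = [7, 5, 36]
r6 m[R→φ3] = [18300, 159180, 115884]
r6 m[R→φ4] = [128100, 31836, 115884]
r7 m[φ0→M] = [312738, 288489, 381357]
r7 m[φ0→B] = [8709, 13715, 12285]
r7 m[φ0→G] = [1530, 1140, 1374]
r7 m[φ1→G] = [246, 175, 296]
r7 m[φ1→R] = [18300, 31836, 19314]
r7 m[φ2→B] = [3, 9, 9]
r7 m[φ3→R] = [7, 1, 6]
r7 m[φ4→R] = [1, 5, 6]
r7 m[φ5→B] = [7, 2, 5]
r7 m[M→φ0] = [1, 1, 1]
r7 m[B→φ0] = [21, 18, 45]
r7 m[B→φ2] = [60963, 27430, 61425]
r7 m[B→φ5] = [26127, 123435, 110565]
r7 m[G→φ0] = [246, 175, 296]
r7 m[G→φ1] = [1530, 1140, 1374]
r7 m[R→φ1] = [7, 5, 36]
r7 m[R→φ3] = [18300, 159180, 115884]
r7 m[R→φ4] = [128100, 31836, 115884]
fixed point reached at round 7
b[G] = ⊗ incoming = [376380, 199500, 406704]

b[G] = [376380, 199500, 406704]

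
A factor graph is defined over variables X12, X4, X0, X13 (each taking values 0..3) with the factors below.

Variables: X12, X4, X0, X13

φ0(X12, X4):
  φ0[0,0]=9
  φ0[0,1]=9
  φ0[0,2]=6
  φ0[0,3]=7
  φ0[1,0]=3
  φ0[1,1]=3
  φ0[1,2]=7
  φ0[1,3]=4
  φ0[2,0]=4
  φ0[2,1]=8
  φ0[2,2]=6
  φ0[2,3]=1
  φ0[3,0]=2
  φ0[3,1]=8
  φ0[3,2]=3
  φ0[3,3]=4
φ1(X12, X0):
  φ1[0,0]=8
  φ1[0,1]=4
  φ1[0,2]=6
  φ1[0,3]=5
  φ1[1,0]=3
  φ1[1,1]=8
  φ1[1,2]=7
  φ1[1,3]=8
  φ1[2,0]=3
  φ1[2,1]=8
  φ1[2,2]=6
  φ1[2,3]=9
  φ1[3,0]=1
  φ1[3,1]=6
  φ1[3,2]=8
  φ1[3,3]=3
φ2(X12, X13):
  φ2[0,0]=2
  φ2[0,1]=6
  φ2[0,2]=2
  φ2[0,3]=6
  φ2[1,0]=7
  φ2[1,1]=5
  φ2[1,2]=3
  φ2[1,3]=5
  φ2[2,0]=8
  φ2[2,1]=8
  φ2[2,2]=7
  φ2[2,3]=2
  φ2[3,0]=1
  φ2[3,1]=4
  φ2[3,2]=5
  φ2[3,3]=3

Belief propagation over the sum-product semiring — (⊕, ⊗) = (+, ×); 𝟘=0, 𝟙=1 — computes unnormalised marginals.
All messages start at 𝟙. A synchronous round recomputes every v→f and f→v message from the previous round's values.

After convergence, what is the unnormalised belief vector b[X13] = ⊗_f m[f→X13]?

b[X13] = [8778, 11664, 7740, 8394]

init: all messages = 𝟙 over 4 values
r1 m[φ0→X12] = [31, 17, 19, 17]
r1 m[φ0→X4] = [18, 28, 22, 16]
r1 m[φ1→X12] = [23, 26, 26, 18]
r1 m[φ1→X0] = [15, 26, 27, 25]
r1 m[φ2→X12] = [16, 20, 25, 13]
r1 m[φ2→X13] = [18, 23, 17, 16]
r1 m[X12→φ0] = [1, 1, 1, 1]
r1 m[X12→φ1] = [1, 1, 1, 1]
r1 m[X12→φ2] = [1, 1, 1, 1]
r1 m[X4→φ0] = [1, 1, 1, 1]
r1 m[X0→φ1] = [1, 1, 1, 1]
r1 m[X13→φ2] = [1, 1, 1, 1]
r2 m[φ0→X12] = [31, 17, 19, 17]
r2 m[φ0→X4] = [18, 28, 22, 16]
r2 m[φ1→X12] = [23, 26, 26, 18]
r2 m[φ1→X0] = [15, 26, 27, 25]
r2 m[φ2→X12] = [16, 20, 25, 13]
r2 m[φ2→X13] = [18, 23, 17, 16]
r2 m[X12→φ0] = [368, 520, 650, 234]
r2 m[X12→φ1] = [496, 340, 475, 221]
r2 m[X12→φ2] = [713, 442, 494, 306]
r2 m[X4→φ0] = [1, 1, 1, 1]
r2 m[X0→φ1] = [1, 1, 1, 1]
r2 m[X13→φ2] = [1, 1, 1, 1]
r3 m[φ0→X12] = [31, 17, 19, 17]
r3 m[φ0→X4] = [7940, 11944, 10450, 6242]
r3 m[φ1→X12] = [23, 26, 26, 18]
r3 m[φ1→X0] = [6634, 9830, 9974, 10138]
r3 m[φ2→X12] = [16, 20, 25, 13]
r3 m[φ2→X13] = [8778, 11664, 7740, 8394]
r3 m[X12→φ0] = [368, 520, 650, 234]
r3 m[X12→φ1] = [496, 340, 475, 221]
r3 m[X12→φ2] = [713, 442, 494, 306]
r3 m[X4→φ0] = [1, 1, 1, 1]
r3 m[X0→φ1] = [1, 1, 1, 1]
r3 m[X13→φ2] = [1, 1, 1, 1]
r4 m[φ0→X12] = [31, 17, 19, 17]
r4 m[φ0→X4] = [7940, 11944, 10450, 6242]
r4 m[φ1→X12] = [23, 26, 26, 18]
r4 m[φ1→X0] = [6634, 9830, 9974, 10138]
r4 m[φ2→X12] = [16, 20, 25, 13]
r4 m[φ2→X13] = [8778, 11664, 7740, 8394]
r4 m[X12→φ0] = [368, 520, 650, 234]
r4 m[X12→φ1] = [496, 340, 475, 221]
r4 m[X12→φ2] = [713, 442, 494, 306]
r4 m[X4→φ0] = [1, 1, 1, 1]
r4 m[X0→φ1] = [1, 1, 1, 1]
r4 m[X13→φ2] = [1, 1, 1, 1]
fixed point reached at round 4
b[X13] = ⊗ incoming = [8778, 11664, 7740, 8394]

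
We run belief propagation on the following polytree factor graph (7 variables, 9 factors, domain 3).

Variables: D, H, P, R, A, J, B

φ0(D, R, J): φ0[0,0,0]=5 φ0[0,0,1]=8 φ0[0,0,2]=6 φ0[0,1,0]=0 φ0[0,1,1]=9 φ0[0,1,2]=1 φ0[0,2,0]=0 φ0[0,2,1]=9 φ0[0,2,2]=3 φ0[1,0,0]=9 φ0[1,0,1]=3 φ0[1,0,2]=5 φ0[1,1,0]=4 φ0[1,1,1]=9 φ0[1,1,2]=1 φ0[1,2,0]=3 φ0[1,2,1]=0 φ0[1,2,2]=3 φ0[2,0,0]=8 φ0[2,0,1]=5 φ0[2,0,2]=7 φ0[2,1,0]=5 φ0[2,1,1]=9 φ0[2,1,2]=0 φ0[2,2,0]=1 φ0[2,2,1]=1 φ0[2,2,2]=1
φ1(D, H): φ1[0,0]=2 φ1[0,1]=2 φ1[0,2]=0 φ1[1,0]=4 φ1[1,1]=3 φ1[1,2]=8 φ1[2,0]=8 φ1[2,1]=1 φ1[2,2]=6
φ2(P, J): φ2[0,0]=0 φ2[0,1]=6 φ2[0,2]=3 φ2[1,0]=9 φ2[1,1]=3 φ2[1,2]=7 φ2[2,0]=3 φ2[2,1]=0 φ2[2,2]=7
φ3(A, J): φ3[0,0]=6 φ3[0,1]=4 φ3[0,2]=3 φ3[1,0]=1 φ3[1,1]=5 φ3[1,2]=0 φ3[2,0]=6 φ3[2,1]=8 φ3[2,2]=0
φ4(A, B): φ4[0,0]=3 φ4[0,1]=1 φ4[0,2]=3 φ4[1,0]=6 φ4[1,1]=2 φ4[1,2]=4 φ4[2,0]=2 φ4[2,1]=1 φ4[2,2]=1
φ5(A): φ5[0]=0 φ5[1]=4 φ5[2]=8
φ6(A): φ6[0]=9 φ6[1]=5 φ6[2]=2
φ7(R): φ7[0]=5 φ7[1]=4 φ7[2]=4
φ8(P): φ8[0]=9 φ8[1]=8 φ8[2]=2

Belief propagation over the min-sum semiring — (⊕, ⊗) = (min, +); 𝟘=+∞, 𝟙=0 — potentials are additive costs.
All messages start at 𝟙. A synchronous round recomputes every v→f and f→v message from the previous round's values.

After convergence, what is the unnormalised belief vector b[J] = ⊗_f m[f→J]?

b[J] = [21, 22, 25]

init: all messages = 𝟙 over 3 values
r1 m[φ0→D] = [0, 0, 0]
r1 m[φ0→R] = [3, 0, 0]
r1 m[φ0→J] = [0, 0, 0]
r1 m[φ1→D] = [0, 3, 1]
r1 m[φ1→H] = [2, 1, 0]
r1 m[φ2→P] = [0, 3, 0]
r1 m[φ2→J] = [0, 0, 3]
r1 m[φ3→A] = [3, 0, 0]
r1 m[φ3→J] = [1, 4, 0]
r1 m[φ4→A] = [1, 2, 1]
r1 m[φ4→B] = [2, 1, 1]
r1 m[φ5→A] = [0, 4, 8]
r1 m[φ6→A] = [9, 5, 2]
r1 m[φ7→R] = [5, 4, 4]
r1 m[φ8→P] = [9, 8, 2]
r1 m[D→φ0] = [0, 0, 0]
r1 m[D→φ1] = [0, 0, 0]
r1 m[H→φ1] = [0, 0, 0]
r1 m[P→φ2] = [0, 0, 0]
r1 m[P→φ8] = [0, 0, 0]
r1 m[R→φ0] = [0, 0, 0]
r1 m[R→φ7] = [0, 0, 0]
r1 m[A→φ3] = [0, 0, 0]
r1 m[A→φ4] = [0, 0, 0]
r1 m[A→φ5] = [0, 0, 0]
r1 m[A→φ6] = [0, 0, 0]
r1 m[J→φ0] = [0, 0, 0]
r1 m[J→φ2] = [0, 0, 0]
r1 m[J→φ3] = [0, 0, 0]
r1 m[B→φ4] = [0, 0, 0]
r2 m[φ0→D] = [0, 0, 0]
r2 m[φ0→R] = [3, 0, 0]
r2 m[φ0→J] = [0, 0, 0]
r2 m[φ1→D] = [0, 3, 1]
r2 m[φ1→H] = [2, 1, 0]
r2 m[φ2→P] = [0, 3, 0]
r2 m[φ2→J] = [0, 0, 3]
r2 m[φ3→A] = [3, 0, 0]
r2 m[φ3→J] = [1, 4, 0]
r2 m[φ4→A] = [1, 2, 1]
r2 m[φ4→B] = [2, 1, 1]
r2 m[φ5→A] = [0, 4, 8]
r2 m[φ6→A] = [9, 5, 2]
r2 m[φ7→R] = [5, 4, 4]
r2 m[φ8→P] = [9, 8, 2]
r2 m[D→φ0] = [0, 3, 1]
r2 m[D→φ1] = [0, 0, 0]
r2 m[H→φ1] = [0, 0, 0]
r2 m[P→φ2] = [9, 8, 2]
r2 m[P→φ8] = [0, 3, 0]
r2 m[R→φ0] = [5, 4, 4]
r2 m[R→φ7] = [3, 0, 0]
r2 m[A→φ3] = [10, 11, 11]
r2 m[A→φ4] = [12, 9, 10]
r2 m[A→φ5] = [13, 7, 3]
r2 m[A→φ6] = [4, 6, 9]
r2 m[J→φ0] = [1, 4, 3]
r2 m[J→φ2] = [1, 4, 0]
r2 m[J→φ3] = [0, 0, 3]
r2 m[B→φ4] = [0, 0, 0]
r3 m[φ0→D] = [5, 8, 6]
r3 m[φ0→R] = [6, 1, 1]
r3 m[φ0→J] = [4, 6, 5]
r3 m[φ1→D] = [0, 3, 1]
r3 m[φ1→H] = [2, 1, 0]
r3 m[φ2→P] = [1, 7, 4]
r3 m[φ2→J] = [5, 2, 9]
r3 m[φ3→A] = [4, 1, 3]
r3 m[φ3→J] = [12, 14, 11]
r3 m[φ4→A] = [1, 2, 1]
r3 m[φ4→B] = [12, 11, 11]
r3 m[φ5→A] = [0, 4, 8]
r3 m[φ6→A] = [9, 5, 2]
r3 m[φ7→R] = [5, 4, 4]
r3 m[φ8→P] = [9, 8, 2]
r3 m[D→φ0] = [0, 3, 1]
r3 m[D→φ1] = [0, 0, 0]
r3 m[H→φ1] = [0, 0, 0]
r3 m[P→φ2] = [9, 8, 2]
r3 m[P→φ8] = [0, 3, 0]
r3 m[R→φ0] = [5, 4, 4]
r3 m[R→φ7] = [3, 0, 0]
r3 m[A→φ3] = [10, 11, 11]
r3 m[A→φ4] = [12, 9, 10]
r3 m[A→φ5] = [13, 7, 3]
r3 m[A→φ6] = [4, 6, 9]
r3 m[J→φ0] = [1, 4, 3]
r3 m[J→φ2] = [1, 4, 0]
r3 m[J→φ3] = [0, 0, 3]
r3 m[B→φ4] = [0, 0, 0]
r4 m[φ0→D] = [5, 8, 6]
r4 m[φ0→R] = [6, 1, 1]
r4 m[φ0→J] = [4, 6, 5]
r4 m[φ1→D] = [0, 3, 1]
r4 m[φ1→H] = [2, 1, 0]
r4 m[φ2→P] = [1, 7, 4]
r4 m[φ2→J] = [5, 2, 9]
r4 m[φ3→A] = [4, 1, 3]
r4 m[φ3→J] = [12, 14, 11]
r4 m[φ4→A] = [1, 2, 1]
r4 m[φ4→B] = [12, 11, 11]
r4 m[φ5→A] = [0, 4, 8]
r4 m[φ6→A] = [9, 5, 2]
r4 m[φ7→R] = [5, 4, 4]
r4 m[φ8→P] = [9, 8, 2]
r4 m[D→φ0] = [0, 3, 1]
r4 m[D→φ1] = [5, 8, 6]
r4 m[H→φ1] = [0, 0, 0]
r4 m[P→φ2] = [9, 8, 2]
r4 m[P→φ8] = [1, 7, 4]
r4 m[R→φ0] = [5, 4, 4]
r4 m[R→φ7] = [6, 1, 1]
r4 m[A→φ3] = [10, 11, 11]
r4 m[A→φ4] = [13, 10, 13]
r4 m[A→φ5] = [14, 8, 6]
r4 m[A→φ6] = [5, 7, 12]
r4 m[J→φ0] = [17, 16, 20]
r4 m[J→φ2] = [16, 20, 16]
r4 m[J→φ3] = [9, 8, 14]
r4 m[B→φ4] = [0, 0, 0]
r5 m[φ0→D] = [21, 20, 21]
r5 m[φ0→R] = [22, 17, 17]
r5 m[φ0→J] = [4, 6, 5]
r5 m[φ1→D] = [0, 3, 1]
r5 m[φ1→H] = [7, 7, 5]
r5 m[φ2→P] = [16, 23, 19]
r5 m[φ2→J] = [5, 2, 9]
r5 m[φ3→A] = [12, 10, 14]
r5 m[φ3→J] = [12, 14, 11]
r5 m[φ4→A] = [1, 2, 1]
r5 m[φ4→B] = [15, 12, 14]
r5 m[φ5→A] = [0, 4, 8]
r5 m[φ6→A] = [9, 5, 2]
r5 m[φ7→R] = [5, 4, 4]
r5 m[φ8→P] = [9, 8, 2]
r5 m[D→φ0] = [0, 3, 1]
r5 m[D→φ1] = [5, 8, 6]
r5 m[H→φ1] = [0, 0, 0]
r5 m[P→φ2] = [9, 8, 2]
r5 m[P→φ8] = [1, 7, 4]
r5 m[R→φ0] = [5, 4, 4]
r5 m[R→φ7] = [6, 1, 1]
r5 m[A→φ3] = [10, 11, 11]
r5 m[A→φ4] = [13, 10, 13]
r5 m[A→φ5] = [14, 8, 6]
r5 m[A→φ6] = [5, 7, 12]
r5 m[J→φ0] = [17, 16, 20]
r5 m[J→φ2] = [16, 20, 16]
r5 m[J→φ3] = [9, 8, 14]
r5 m[B→φ4] = [0, 0, 0]
r6 m[φ0→D] = [21, 20, 21]
r6 m[φ0→R] = [22, 17, 17]
r6 m[φ0→J] = [4, 6, 5]
r6 m[φ1→D] = [0, 3, 1]
r6 m[φ1→H] = [7, 7, 5]
r6 m[φ2→P] = [16, 23, 19]
r6 m[φ2→J] = [5, 2, 9]
r6 m[φ3→A] = [12, 10, 14]
r6 m[φ3→J] = [12, 14, 11]
r6 m[φ4→A] = [1, 2, 1]
r6 m[φ4→B] = [15, 12, 14]
r6 m[φ5→A] = [0, 4, 8]
r6 m[φ6→A] = [9, 5, 2]
r6 m[φ7→R] = [5, 4, 4]
r6 m[φ8→P] = [9, 8, 2]
r6 m[D→φ0] = [0, 3, 1]
r6 m[D→φ1] = [21, 20, 21]
r6 m[H→φ1] = [0, 0, 0]
r6 m[P→φ2] = [9, 8, 2]
r6 m[P→φ8] = [16, 23, 19]
r6 m[R→φ0] = [5, 4, 4]
r6 m[R→φ7] = [22, 17, 17]
r6 m[A→φ3] = [10, 11, 11]
r6 m[A→φ4] = [21, 19, 24]
r6 m[A→φ5] = [22, 17, 17]
r6 m[A→φ6] = [13, 16, 23]
r6 m[J→φ0] = [17, 16, 20]
r6 m[J→φ2] = [16, 20, 16]
r6 m[J→φ3] = [9, 8, 14]
r6 m[B→φ4] = [0, 0, 0]
r7 m[φ0→D] = [21, 20, 21]
r7 m[φ0→R] = [22, 17, 17]
r7 m[φ0→J] = [4, 6, 5]
r7 m[φ1→D] = [0, 3, 1]
r7 m[φ1→H] = [23, 22, 21]
r7 m[φ2→P] = [16, 23, 19]
r7 m[φ2→J] = [5, 2, 9]
r7 m[φ3→A] = [12, 10, 14]
r7 m[φ3→J] = [12, 14, 11]
r7 m[φ4→A] = [1, 2, 1]
r7 m[φ4→B] = [24, 21, 23]
r7 m[φ5→A] = [0, 4, 8]
r7 m[φ6→A] = [9, 5, 2]
r7 m[φ7→R] = [5, 4, 4]
r7 m[φ8→P] = [9, 8, 2]
r7 m[D→φ0] = [0, 3, 1]
r7 m[D→φ1] = [21, 20, 21]
r7 m[H→φ1] = [0, 0, 0]
r7 m[P→φ2] = [9, 8, 2]
r7 m[P→φ8] = [16, 23, 19]
r7 m[R→φ0] = [5, 4, 4]
r7 m[R→φ7] = [22, 17, 17]
r7 m[A→φ3] = [10, 11, 11]
r7 m[A→φ4] = [21, 19, 24]
r7 m[A→φ5] = [22, 17, 17]
r7 m[A→φ6] = [13, 16, 23]
r7 m[J→φ0] = [17, 16, 20]
r7 m[J→φ2] = [16, 20, 16]
r7 m[J→φ3] = [9, 8, 14]
r7 m[B→φ4] = [0, 0, 0]
r8 m[φ0→D] = [21, 20, 21]
r8 m[φ0→R] = [22, 17, 17]
r8 m[φ0→J] = [4, 6, 5]
r8 m[φ1→D] = [0, 3, 1]
r8 m[φ1→H] = [23, 22, 21]
r8 m[φ2→P] = [16, 23, 19]
r8 m[φ2→J] = [5, 2, 9]
r8 m[φ3→A] = [12, 10, 14]
r8 m[φ3→J] = [12, 14, 11]
r8 m[φ4→A] = [1, 2, 1]
r8 m[φ4→B] = [24, 21, 23]
r8 m[φ5→A] = [0, 4, 8]
r8 m[φ6→A] = [9, 5, 2]
r8 m[φ7→R] = [5, 4, 4]
r8 m[φ8→P] = [9, 8, 2]
r8 m[D→φ0] = [0, 3, 1]
r8 m[D→φ1] = [21, 20, 21]
r8 m[H→φ1] = [0, 0, 0]
r8 m[P→φ2] = [9, 8, 2]
r8 m[P→φ8] = [16, 23, 19]
r8 m[R→φ0] = [5, 4, 4]
r8 m[R→φ7] = [22, 17, 17]
r8 m[A→φ3] = [10, 11, 11]
r8 m[A→φ4] = [21, 19, 24]
r8 m[A→φ5] = [22, 17, 17]
r8 m[A→φ6] = [13, 16, 23]
r8 m[J→φ0] = [17, 16, 20]
r8 m[J→φ2] = [16, 20, 16]
r8 m[J→φ3] = [9, 8, 14]
r8 m[B→φ4] = [0, 0, 0]
fixed point reached at round 8
b[J] = ⊗ incoming = [21, 22, 25]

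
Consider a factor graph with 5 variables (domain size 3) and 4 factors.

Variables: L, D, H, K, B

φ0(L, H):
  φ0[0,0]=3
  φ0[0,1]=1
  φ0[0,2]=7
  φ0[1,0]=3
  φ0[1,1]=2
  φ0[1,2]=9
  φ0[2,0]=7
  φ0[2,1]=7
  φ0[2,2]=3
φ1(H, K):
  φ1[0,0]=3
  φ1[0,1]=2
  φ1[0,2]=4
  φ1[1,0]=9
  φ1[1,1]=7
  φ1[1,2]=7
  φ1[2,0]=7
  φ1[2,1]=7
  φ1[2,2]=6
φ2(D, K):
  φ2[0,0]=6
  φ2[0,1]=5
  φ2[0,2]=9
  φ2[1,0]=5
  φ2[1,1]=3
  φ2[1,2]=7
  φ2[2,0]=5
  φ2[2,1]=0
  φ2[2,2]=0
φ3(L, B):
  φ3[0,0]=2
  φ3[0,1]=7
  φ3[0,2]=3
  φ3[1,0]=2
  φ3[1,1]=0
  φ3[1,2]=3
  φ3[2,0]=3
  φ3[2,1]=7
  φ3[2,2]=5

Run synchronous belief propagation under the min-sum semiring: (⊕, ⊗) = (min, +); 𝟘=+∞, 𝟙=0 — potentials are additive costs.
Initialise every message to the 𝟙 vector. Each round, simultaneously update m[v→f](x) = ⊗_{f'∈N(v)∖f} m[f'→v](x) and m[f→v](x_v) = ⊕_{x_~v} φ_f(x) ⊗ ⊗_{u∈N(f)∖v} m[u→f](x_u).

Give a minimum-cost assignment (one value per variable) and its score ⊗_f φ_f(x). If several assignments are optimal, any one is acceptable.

assignment: (L=1, D=2, H=0, K=1, B=1); score = 5

init: all messages = 𝟙 over 3 values
r1 m[φ0→L] = [1, 2, 3]
r1 m[φ0→H] = [3, 1, 3]
r1 m[φ1→H] = [2, 7, 6]
r1 m[φ1→K] = [3, 2, 4]
r1 m[φ2→D] = [5, 3, 0]
r1 m[φ2→K] = [5, 0, 0]
r1 m[φ3→L] = [2, 0, 3]
r1 m[φ3→B] = [2, 0, 3]
r1 m[L→φ0] = [0, 0, 0]
r1 m[L→φ3] = [0, 0, 0]
r1 m[D→φ2] = [0, 0, 0]
r1 m[H→φ0] = [0, 0, 0]
r1 m[H→φ1] = [0, 0, 0]
r1 m[K→φ1] = [0, 0, 0]
r1 m[K→φ2] = [0, 0, 0]
r1 m[B→φ3] = [0, 0, 0]
r2 m[φ0→L] = [1, 2, 3]
r2 m[φ0→H] = [3, 1, 3]
r2 m[φ1→H] = [2, 7, 6]
r2 m[φ1→K] = [3, 2, 4]
r2 m[φ2→D] = [5, 3, 0]
r2 m[φ2→K] = [5, 0, 0]
r2 m[φ3→L] = [2, 0, 3]
r2 m[φ3→B] = [2, 0, 3]
r2 m[L→φ0] = [2, 0, 3]
r2 m[L→φ3] = [1, 2, 3]
r2 m[D→φ2] = [0, 0, 0]
r2 m[H→φ0] = [2, 7, 6]
r2 m[H→φ1] = [3, 1, 3]
r2 m[K→φ1] = [5, 0, 0]
r2 m[K→φ2] = [3, 2, 4]
r2 m[B→φ3] = [0, 0, 0]
r3 m[φ0→L] = [5, 5, 9]
r3 m[φ0→H] = [3, 2, 6]
r3 m[φ1→H] = [2, 7, 6]
r3 m[φ1→K] = [6, 5, 7]
r3 m[φ2→D] = [7, 5, 2]
r3 m[φ2→K] = [5, 0, 0]
r3 m[φ3→L] = [2, 0, 3]
r3 m[φ3→B] = [3, 2, 4]
r3 m[L→φ0] = [2, 0, 3]
r3 m[L→φ3] = [1, 2, 3]
r3 m[D→φ2] = [0, 0, 0]
r3 m[H→φ0] = [2, 7, 6]
r3 m[H→φ1] = [3, 1, 3]
r3 m[K→φ1] = [5, 0, 0]
r3 m[K→φ2] = [3, 2, 4]
r3 m[B→φ3] = [0, 0, 0]
r4 m[φ0→L] = [5, 5, 9]
r4 m[φ0→H] = [3, 2, 6]
r4 m[φ1→H] = [2, 7, 6]
r4 m[φ1→K] = [6, 5, 7]
r4 m[φ2→D] = [7, 5, 2]
r4 m[φ2→K] = [5, 0, 0]
r4 m[φ3→L] = [2, 0, 3]
r4 m[φ3→B] = [3, 2, 4]
r4 m[L→φ0] = [2, 0, 3]
r4 m[L→φ3] = [5, 5, 9]
r4 m[D→φ2] = [0, 0, 0]
r4 m[H→φ0] = [2, 7, 6]
r4 m[H→φ1] = [3, 2, 6]
r4 m[K→φ1] = [5, 0, 0]
r4 m[K→φ2] = [6, 5, 7]
r4 m[B→φ3] = [0, 0, 0]
r5 m[φ0→L] = [5, 5, 9]
r5 m[φ0→H] = [3, 2, 6]
r5 m[φ1→H] = [2, 7, 6]
r5 m[φ1→K] = [6, 5, 7]
r5 m[φ2→D] = [10, 8, 5]
r5 m[φ2→K] = [5, 0, 0]
r5 m[φ3→L] = [2, 0, 3]
r5 m[φ3→B] = [7, 5, 8]
r5 m[L→φ0] = [2, 0, 3]
r5 m[L→φ3] = [5, 5, 9]
r5 m[D→φ2] = [0, 0, 0]
r5 m[H→φ0] = [2, 7, 6]
r5 m[H→φ1] = [3, 2, 6]
r5 m[K→φ1] = [5, 0, 0]
r5 m[K→φ2] = [6, 5, 7]
r5 m[B→φ3] = [0, 0, 0]
r6 m[φ0→L] = [5, 5, 9]
r6 m[φ0→H] = [3, 2, 6]
r6 m[φ1→H] = [2, 7, 6]
r6 m[φ1→K] = [6, 5, 7]
r6 m[φ2→D] = [10, 8, 5]
r6 m[φ2→K] = [5, 0, 0]
r6 m[φ3→L] = [2, 0, 3]
r6 m[φ3→B] = [7, 5, 8]
r6 m[L→φ0] = [2, 0, 3]
r6 m[L→φ3] = [5, 5, 9]
r6 m[D→φ2] = [0, 0, 0]
r6 m[H→φ0] = [2, 7, 6]
r6 m[H→φ1] = [3, 2, 6]
r6 m[K→φ1] = [5, 0, 0]
r6 m[K→φ2] = [6, 5, 7]
r6 m[B→φ3] = [0, 0, 0]
fixed point reached at round 6
traceback from L: (L=1, D=2, H=0, K=1, B=1), score=5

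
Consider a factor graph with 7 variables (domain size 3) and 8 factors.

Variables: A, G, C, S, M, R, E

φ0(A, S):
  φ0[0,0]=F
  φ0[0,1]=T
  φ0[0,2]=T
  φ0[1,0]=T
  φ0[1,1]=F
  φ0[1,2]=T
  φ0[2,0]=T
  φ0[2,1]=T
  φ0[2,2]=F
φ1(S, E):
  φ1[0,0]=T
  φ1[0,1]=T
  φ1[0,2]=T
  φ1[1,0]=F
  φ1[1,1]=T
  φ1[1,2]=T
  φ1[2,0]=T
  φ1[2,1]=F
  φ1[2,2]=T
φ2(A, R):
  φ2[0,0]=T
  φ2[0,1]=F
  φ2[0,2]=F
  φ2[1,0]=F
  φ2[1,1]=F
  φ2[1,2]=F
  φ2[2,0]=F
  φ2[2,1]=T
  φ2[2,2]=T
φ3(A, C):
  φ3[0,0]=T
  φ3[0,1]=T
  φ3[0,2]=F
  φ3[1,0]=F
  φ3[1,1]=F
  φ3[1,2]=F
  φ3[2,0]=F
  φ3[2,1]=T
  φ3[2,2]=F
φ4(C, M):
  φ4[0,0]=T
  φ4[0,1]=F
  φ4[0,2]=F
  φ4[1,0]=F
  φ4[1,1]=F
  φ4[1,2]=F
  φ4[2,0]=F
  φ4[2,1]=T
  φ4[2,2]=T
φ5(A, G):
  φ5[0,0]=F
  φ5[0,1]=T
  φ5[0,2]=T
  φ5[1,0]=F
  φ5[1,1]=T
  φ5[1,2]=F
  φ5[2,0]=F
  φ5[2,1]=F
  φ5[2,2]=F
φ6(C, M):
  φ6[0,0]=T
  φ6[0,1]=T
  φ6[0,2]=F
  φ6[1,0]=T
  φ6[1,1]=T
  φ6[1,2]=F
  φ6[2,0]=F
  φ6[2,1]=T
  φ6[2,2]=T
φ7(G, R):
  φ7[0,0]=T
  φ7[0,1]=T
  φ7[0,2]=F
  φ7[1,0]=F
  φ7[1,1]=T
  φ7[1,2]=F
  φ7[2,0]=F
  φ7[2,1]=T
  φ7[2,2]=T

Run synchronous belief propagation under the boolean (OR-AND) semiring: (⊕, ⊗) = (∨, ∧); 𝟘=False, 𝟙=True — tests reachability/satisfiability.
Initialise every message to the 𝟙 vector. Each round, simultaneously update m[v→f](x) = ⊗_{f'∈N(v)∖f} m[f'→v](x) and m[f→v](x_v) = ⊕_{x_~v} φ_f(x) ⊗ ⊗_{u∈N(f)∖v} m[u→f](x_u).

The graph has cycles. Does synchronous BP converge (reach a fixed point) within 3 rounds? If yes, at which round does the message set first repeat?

NOT CONVERGED within 3 rounds

init: all messages = 𝟙 over 3 values
r1 m[φ0→A] = [T, T, T]
r1 m[φ0→S] = [T, T, T]
r1 m[φ1→S] = [T, T, T]
r1 m[φ1→E] = [T, T, T]
r1 m[φ2→A] = [T, F, T]
r1 m[φ2→R] = [T, T, T]
r1 m[φ3→A] = [T, F, T]
r1 m[φ3→C] = [T, T, F]
r1 m[φ4→C] = [T, F, T]
r1 m[φ4→M] = [T, T, T]
r1 m[φ5→A] = [T, T, F]
r1 m[φ5→G] = [F, T, T]
r1 m[φ6→C] = [T, T, T]
r1 m[φ6→M] = [T, T, T]
r1 m[φ7→G] = [T, T, T]
r1 m[φ7→R] = [T, T, T]
r1 m[A→φ0] = [T, T, T]
r1 m[A→φ2] = [T, T, T]
r1 m[A→φ3] = [T, T, T]
r1 m[A→φ5] = [T, T, T]
r1 m[G→φ5] = [T, T, T]
r1 m[G→φ7] = [T, T, T]
r1 m[C→φ3] = [T, T, T]
r1 m[C→φ4] = [T, T, T]
r1 m[C→φ6] = [T, T, T]
r1 m[S→φ0] = [T, T, T]
r1 m[S→φ1] = [T, T, T]
r1 m[M→φ4] = [T, T, T]
r1 m[M→φ6] = [T, T, T]
r1 m[R→φ2] = [T, T, T]
r1 m[R→φ7] = [T, T, T]
r1 m[E→φ1] = [T, T, T]
r2 m[φ0→A] = [T, T, T]
r2 m[φ0→S] = [T, T, T]
r2 m[φ1→S] = [T, T, T]
r2 m[φ1→E] = [T, T, T]
r2 m[φ2→A] = [T, F, T]
r2 m[φ2→R] = [T, T, T]
r2 m[φ3→A] = [T, F, T]
r2 m[φ3→C] = [T, T, F]
r2 m[φ4→C] = [T, F, T]
r2 m[φ4→M] = [T, T, T]
r2 m[φ5→A] = [T, T, F]
r2 m[φ5→G] = [F, T, T]
r2 m[φ6→C] = [T, T, T]
r2 m[φ6→M] = [T, T, T]
r2 m[φ7→G] = [T, T, T]
r2 m[φ7→R] = [T, T, T]
r2 m[A→φ0] = [T, F, F]
r2 m[A→φ2] = [T, F, F]
r2 m[A→φ3] = [T, F, F]
r2 m[A→φ5] = [T, F, T]
r2 m[G→φ5] = [T, T, T]
r2 m[G→φ7] = [F, T, T]
r2 m[C→φ3] = [T, F, T]
r2 m[C→φ4] = [T, T, F]
r2 m[C→φ6] = [T, F, F]
r2 m[S→φ0] = [T, T, T]
r2 m[S→φ1] = [T, T, T]
r2 m[M→φ4] = [T, T, T]
r2 m[M→φ6] = [T, T, T]
r2 m[R→φ2] = [T, T, T]
r2 m[R→φ7] = [T, T, T]
r2 m[E→φ1] = [T, T, T]
r3 m[φ0→A] = [T, T, T]
r3 m[φ0→S] = [F, T, T]
r3 m[φ1→S] = [T, T, T]
r3 m[φ1→E] = [T, T, T]
r3 m[φ2→A] = [T, F, T]
r3 m[φ2→R] = [T, F, F]
r3 m[φ3→A] = [T, F, F]
r3 m[φ3→C] = [T, T, F]
r3 m[φ4→C] = [T, F, T]
r3 m[φ4→M] = [T, F, F]
r3 m[φ5→A] = [T, T, F]
r3 m[φ5→G] = [F, T, T]
r3 m[φ6→C] = [T, T, T]
r3 m[φ6→M] = [T, T, F]
r3 m[φ7→G] = [T, T, T]
r3 m[φ7→R] = [F, T, T]
r3 m[A→φ0] = [T, F, F]
r3 m[A→φ2] = [T, F, F]
r3 m[A→φ3] = [T, F, F]
r3 m[A→φ5] = [T, F, T]
r3 m[G→φ5] = [T, T, T]
r3 m[G→φ7] = [F, T, T]
r3 m[C→φ3] = [T, F, T]
r3 m[C→φ4] = [T, T, F]
r3 m[C→φ6] = [T, F, F]
r3 m[S→φ0] = [T, T, T]
r3 m[S→φ1] = [T, T, T]
r3 m[M→φ4] = [T, T, T]
r3 m[M→φ6] = [T, T, T]
r3 m[R→φ2] = [T, T, T]
r3 m[R→φ7] = [T, T, T]
r3 m[E→φ1] = [T, T, T]
no fixed point within 3 rounds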